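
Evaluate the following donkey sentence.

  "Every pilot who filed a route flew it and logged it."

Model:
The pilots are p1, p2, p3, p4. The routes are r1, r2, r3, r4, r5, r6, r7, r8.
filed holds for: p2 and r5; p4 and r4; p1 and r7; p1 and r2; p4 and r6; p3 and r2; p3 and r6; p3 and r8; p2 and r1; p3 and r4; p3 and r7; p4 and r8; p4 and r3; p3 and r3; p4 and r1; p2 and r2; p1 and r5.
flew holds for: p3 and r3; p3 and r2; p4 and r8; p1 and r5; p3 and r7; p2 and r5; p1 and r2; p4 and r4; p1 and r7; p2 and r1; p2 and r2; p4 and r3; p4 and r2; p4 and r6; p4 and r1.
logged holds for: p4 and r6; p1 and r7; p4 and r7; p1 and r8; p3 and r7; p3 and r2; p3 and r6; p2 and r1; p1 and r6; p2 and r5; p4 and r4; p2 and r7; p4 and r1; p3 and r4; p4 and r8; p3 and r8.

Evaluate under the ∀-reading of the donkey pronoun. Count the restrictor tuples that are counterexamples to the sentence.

8

"it" takes "a route" as antecedent — a donkey pronoun bound across the clause boundary.
Strong reading: for every (p,r) with filed(p,r), flew(p,r) ∧ logged(p,r).
Restrictor pairs: (p1,r2) ✗  (p1,r5) ✗  (p1,r7) ✓  (p2,r1) ✓  (p2,r2) ✗  (p2,r5) ✓  (p3,r2) ✓  (p3,r3) ✗  (p3,r4) ✗  (p3,r6) ✗  (p3,r7) ✓  (p3,r8) ✗  (p4,r1) ✓  (p4,r3) ✗  (p4,r4) ✓  (p4,r6) ✓  (p4,r8) ✓
Counterexamples (restrictor pairs failing the scope): 8.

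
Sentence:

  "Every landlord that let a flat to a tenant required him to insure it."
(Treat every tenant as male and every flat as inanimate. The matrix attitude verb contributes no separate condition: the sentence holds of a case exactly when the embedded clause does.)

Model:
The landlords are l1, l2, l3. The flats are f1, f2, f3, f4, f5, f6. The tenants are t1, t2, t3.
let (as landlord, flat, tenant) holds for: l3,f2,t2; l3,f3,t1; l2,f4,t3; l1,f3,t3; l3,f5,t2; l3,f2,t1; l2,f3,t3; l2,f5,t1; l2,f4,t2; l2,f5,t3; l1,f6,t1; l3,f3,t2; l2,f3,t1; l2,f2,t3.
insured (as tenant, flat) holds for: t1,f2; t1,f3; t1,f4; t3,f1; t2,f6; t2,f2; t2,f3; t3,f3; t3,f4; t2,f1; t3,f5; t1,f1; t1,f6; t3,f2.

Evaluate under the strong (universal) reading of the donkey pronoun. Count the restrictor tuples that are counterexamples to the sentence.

"him" takes "a tenant" as antecedent and "it" takes "a flat"; both are donkey pronouns co-varying with the restrictor.
Strong reading: for every (l,f,t) with let(l,f,t), insured(t,f).
Restrictor triples: (l1,f3,t3)→insured(t3,f3) ✓  (l1,f6,t1)→insured(t1,f6) ✓  (l2,f2,t3)→insured(t3,f2) ✓  (l2,f3,t1)→insured(t1,f3) ✓  (l2,f3,t3)→insured(t3,f3) ✓  (l2,f4,t2)→insured(t2,f4) ✗  (l2,f4,t3)→insured(t3,f4) ✓  (l2,f5,t1)→insured(t1,f5) ✗  (l2,f5,t3)→insured(t3,f5) ✓  (l3,f2,t1)→insured(t1,f2) ✓  (l3,f2,t2)→insured(t2,f2) ✓  (l3,f3,t1)→insured(t1,f3) ✓  (l3,f3,t2)→insured(t2,f3) ✓  (l3,f5,t2)→insured(t2,f5) ✗
Counterexamples (restrictor triples failing the scope): 3.

3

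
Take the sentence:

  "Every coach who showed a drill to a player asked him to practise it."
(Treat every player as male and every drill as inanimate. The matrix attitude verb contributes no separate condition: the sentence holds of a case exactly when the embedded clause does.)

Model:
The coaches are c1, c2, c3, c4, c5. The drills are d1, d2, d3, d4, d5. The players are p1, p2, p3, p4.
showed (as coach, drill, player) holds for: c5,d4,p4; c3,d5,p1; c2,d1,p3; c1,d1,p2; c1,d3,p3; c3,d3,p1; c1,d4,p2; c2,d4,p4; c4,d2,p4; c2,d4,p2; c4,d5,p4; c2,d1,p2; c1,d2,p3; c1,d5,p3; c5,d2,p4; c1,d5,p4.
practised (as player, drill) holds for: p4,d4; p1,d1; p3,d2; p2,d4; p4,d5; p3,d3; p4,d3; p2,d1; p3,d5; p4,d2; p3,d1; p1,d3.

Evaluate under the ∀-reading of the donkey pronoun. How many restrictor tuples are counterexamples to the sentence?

"him" takes "a player" as antecedent and "it" takes "a drill"; both are donkey pronouns co-varying with the restrictor.
Strong reading: for every (c,d,p) with showed(c,d,p), practised(p,d).
Restrictor triples: (c1,d1,p2)→practised(p2,d1) ✓  (c1,d2,p3)→practised(p3,d2) ✓  (c1,d3,p3)→practised(p3,d3) ✓  (c1,d4,p2)→practised(p2,d4) ✓  (c1,d5,p3)→practised(p3,d5) ✓  (c1,d5,p4)→practised(p4,d5) ✓  (c2,d1,p2)→practised(p2,d1) ✓  (c2,d1,p3)→practised(p3,d1) ✓  (c2,d4,p2)→practised(p2,d4) ✓  (c2,d4,p4)→practised(p4,d4) ✓  (c3,d3,p1)→practised(p1,d3) ✓  (c3,d5,p1)→practised(p1,d5) ✗  (c4,d2,p4)→practised(p4,d2) ✓  (c4,d5,p4)→practised(p4,d5) ✓  (c5,d2,p4)→practised(p4,d2) ✓  (c5,d4,p4)→practised(p4,d4) ✓
Counterexamples (restrictor triples failing the scope): 1.

1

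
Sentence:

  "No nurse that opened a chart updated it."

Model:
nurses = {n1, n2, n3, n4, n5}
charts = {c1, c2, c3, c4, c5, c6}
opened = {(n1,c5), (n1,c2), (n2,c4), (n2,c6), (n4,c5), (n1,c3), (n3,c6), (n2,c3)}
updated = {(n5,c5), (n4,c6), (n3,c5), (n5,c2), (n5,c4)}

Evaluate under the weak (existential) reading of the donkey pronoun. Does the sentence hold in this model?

"it" takes "a chart" as antecedent — a donkey pronoun bound across the clause boundary.
Truth condition: for no (n,c) with opened(n,c) does updated(n,c) hold.
Restrictor pairs — does the scope hold? (n1,c2):fails  (n1,c3):fails  (n1,c5):fails  (n2,c3):fails  (n2,c4):fails  (n2,c6):fails  (n3,c6):fails  (n4,c5):fails
Scope holds for no restrictor pair, so the sentence is true.

True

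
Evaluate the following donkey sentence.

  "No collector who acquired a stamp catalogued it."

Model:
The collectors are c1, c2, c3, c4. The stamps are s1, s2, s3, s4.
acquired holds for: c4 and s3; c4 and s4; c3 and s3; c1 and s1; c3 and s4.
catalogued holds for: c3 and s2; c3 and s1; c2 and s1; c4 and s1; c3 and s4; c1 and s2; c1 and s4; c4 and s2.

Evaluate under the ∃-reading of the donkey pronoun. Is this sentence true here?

"it" takes "a stamp" as antecedent — a donkey pronoun bound across the clause boundary.
Truth condition: for no (c,s) with acquired(c,s) does catalogued(c,s) hold.
Restrictor pairs — does the scope hold? (c1,s1):fails  (c3,s3):fails  (c3,s4):holds  (c4,s3):fails  (c4,s4):fails
Scope holds for 1 pair(s), so the sentence is false.

False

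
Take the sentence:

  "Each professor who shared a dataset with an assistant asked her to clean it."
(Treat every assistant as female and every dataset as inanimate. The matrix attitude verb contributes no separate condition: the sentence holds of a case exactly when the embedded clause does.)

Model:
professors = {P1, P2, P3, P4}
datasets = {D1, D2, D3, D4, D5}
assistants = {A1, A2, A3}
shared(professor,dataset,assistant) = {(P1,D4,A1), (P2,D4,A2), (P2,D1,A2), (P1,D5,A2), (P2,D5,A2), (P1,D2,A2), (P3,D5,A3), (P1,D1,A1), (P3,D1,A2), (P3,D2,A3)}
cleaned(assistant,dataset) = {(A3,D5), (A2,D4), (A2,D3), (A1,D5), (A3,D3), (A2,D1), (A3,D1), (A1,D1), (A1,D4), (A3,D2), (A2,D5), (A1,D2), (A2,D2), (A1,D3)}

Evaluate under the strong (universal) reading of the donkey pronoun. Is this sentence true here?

"her" takes "an assistant" as antecedent and "it" takes "a dataset"; both are donkey pronouns co-varying with the restrictor.
Strong reading: for every (p,d,a) with shared(p,d,a), cleaned(a,d).
Restrictor triples: (P1,D1,A1)→cleaned(A1,D1) ✓  (P1,D2,A2)→cleaned(A2,D2) ✓  (P1,D4,A1)→cleaned(A1,D4) ✓  (P1,D5,A2)→cleaned(A2,D5) ✓  (P2,D1,A2)→cleaned(A2,D1) ✓  (P2,D4,A2)→cleaned(A2,D4) ✓  (P2,D5,A2)→cleaned(A2,D5) ✓  (P3,D1,A2)→cleaned(A2,D1) ✓  (P3,D2,A3)→cleaned(A3,D2) ✓  (P3,D5,A3)→cleaned(A3,D5) ✓
Every restrictor triple satisfies the scope.

True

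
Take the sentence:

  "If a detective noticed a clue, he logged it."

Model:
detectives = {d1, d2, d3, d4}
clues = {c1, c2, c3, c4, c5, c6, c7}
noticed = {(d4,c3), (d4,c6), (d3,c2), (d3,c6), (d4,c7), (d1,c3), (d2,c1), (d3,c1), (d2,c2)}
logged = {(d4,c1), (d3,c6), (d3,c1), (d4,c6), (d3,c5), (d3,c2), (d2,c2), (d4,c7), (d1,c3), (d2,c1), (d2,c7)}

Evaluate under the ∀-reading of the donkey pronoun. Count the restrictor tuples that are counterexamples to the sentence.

1

"it" takes "a clue" as antecedent — a donkey pronoun bound across the clause boundary.
Strong reading: for every (d,c) with noticed(d,c), logged(d,c).
Restrictor pairs: (d1,c3) ✓  (d2,c1) ✓  (d2,c2) ✓  (d3,c1) ✓  (d3,c2) ✓  (d3,c6) ✓  (d4,c3) ✗  (d4,c6) ✓  (d4,c7) ✓
Counterexamples (restrictor pairs failing the scope): 1.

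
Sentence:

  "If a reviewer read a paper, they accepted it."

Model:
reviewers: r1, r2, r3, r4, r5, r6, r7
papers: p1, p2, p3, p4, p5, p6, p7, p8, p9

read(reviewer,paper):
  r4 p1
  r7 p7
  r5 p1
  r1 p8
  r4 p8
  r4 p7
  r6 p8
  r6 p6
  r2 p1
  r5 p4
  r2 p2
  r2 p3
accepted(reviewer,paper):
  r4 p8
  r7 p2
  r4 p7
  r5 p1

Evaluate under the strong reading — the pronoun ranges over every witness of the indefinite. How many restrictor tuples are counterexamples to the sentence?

9

"it" takes "a paper" as antecedent — a donkey pronoun bound across the clause boundary.
Strong reading: for every (r,p) with read(r,p), accepted(r,p).
Restrictor pairs: (r1,p8) ✗  (r2,p1) ✗  (r2,p2) ✗  (r2,p3) ✗  (r4,p1) ✗  (r4,p7) ✓  (r4,p8) ✓  (r5,p1) ✓  (r5,p4) ✗  (r6,p6) ✗  (r6,p8) ✗  (r7,p7) ✗
Counterexamples (restrictor pairs failing the scope): 9.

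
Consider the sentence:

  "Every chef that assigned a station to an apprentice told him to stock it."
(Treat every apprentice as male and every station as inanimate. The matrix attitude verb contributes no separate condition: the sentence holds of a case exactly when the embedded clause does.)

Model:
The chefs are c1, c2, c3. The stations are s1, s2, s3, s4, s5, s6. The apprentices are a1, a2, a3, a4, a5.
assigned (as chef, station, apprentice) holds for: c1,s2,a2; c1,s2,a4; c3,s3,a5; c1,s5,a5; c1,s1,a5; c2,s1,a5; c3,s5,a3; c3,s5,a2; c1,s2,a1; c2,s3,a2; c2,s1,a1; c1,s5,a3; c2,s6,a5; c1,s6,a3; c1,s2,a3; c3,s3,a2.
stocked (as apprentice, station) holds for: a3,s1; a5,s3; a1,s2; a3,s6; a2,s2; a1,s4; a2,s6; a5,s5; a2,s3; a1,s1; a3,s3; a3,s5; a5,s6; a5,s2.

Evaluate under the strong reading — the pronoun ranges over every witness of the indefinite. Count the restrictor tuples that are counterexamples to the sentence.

5

"him" takes "an apprentice" as antecedent and "it" takes "a station"; both are donkey pronouns co-varying with the restrictor.
Strong reading: for every (c,s,a) with assigned(c,s,a), stocked(a,s).
Restrictor triples: (c1,s1,a5)→stocked(a5,s1) ✗  (c1,s2,a1)→stocked(a1,s2) ✓  (c1,s2,a2)→stocked(a2,s2) ✓  (c1,s2,a3)→stocked(a3,s2) ✗  (c1,s2,a4)→stocked(a4,s2) ✗  (c1,s5,a3)→stocked(a3,s5) ✓  (c1,s5,a5)→stocked(a5,s5) ✓  (c1,s6,a3)→stocked(a3,s6) ✓  (c2,s1,a1)→stocked(a1,s1) ✓  (c2,s1,a5)→stocked(a5,s1) ✗  (c2,s3,a2)→stocked(a2,s3) ✓  (c2,s6,a5)→stocked(a5,s6) ✓  (c3,s3,a2)→stocked(a2,s3) ✓  (c3,s3,a5)→stocked(a5,s3) ✓  (c3,s5,a2)→stocked(a2,s5) ✗  (c3,s5,a3)→stocked(a3,s5) ✓
Counterexamples (restrictor triples failing the scope): 5.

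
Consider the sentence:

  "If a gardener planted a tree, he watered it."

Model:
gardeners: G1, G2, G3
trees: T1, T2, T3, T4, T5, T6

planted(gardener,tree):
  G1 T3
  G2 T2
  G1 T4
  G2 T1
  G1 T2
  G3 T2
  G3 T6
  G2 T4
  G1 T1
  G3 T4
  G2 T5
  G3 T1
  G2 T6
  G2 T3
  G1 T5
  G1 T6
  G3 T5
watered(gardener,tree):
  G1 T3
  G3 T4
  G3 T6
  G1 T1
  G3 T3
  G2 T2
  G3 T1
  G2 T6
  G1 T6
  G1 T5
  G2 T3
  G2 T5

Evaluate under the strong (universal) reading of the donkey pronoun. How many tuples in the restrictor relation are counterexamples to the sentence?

6

"it" takes "a tree" as antecedent — a donkey pronoun bound across the clause boundary.
Strong reading: for every (g,t) with planted(g,t), watered(g,t).
Restrictor pairs: (G1,T1) ✓  (G1,T2) ✗  (G1,T3) ✓  (G1,T4) ✗  (G1,T5) ✓  (G1,T6) ✓  (G2,T1) ✗  (G2,T2) ✓  (G2,T3) ✓  (G2,T4) ✗  (G2,T5) ✓  (G2,T6) ✓  (G3,T1) ✓  (G3,T2) ✗  (G3,T4) ✓  (G3,T5) ✗  (G3,T6) ✓
Counterexamples (restrictor pairs failing the scope): 6.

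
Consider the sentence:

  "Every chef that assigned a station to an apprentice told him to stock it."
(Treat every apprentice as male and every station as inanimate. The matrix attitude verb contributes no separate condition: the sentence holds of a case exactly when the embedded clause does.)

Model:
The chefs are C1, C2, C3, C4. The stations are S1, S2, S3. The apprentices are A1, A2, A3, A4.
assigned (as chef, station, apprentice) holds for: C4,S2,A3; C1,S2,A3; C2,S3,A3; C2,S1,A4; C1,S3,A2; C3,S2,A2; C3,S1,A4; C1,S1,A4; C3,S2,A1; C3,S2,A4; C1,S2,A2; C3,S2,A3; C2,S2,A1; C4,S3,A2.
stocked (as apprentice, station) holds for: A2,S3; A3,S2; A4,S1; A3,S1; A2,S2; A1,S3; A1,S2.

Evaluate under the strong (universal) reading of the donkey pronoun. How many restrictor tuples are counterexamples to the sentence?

"him" takes "an apprentice" as antecedent and "it" takes "a station"; both are donkey pronouns co-varying with the restrictor.
Strong reading: for every (c,s,a) with assigned(c,s,a), stocked(a,s).
Restrictor triples: (C1,S1,A4)→stocked(A4,S1) ✓  (C1,S2,A2)→stocked(A2,S2) ✓  (C1,S2,A3)→stocked(A3,S2) ✓  (C1,S3,A2)→stocked(A2,S3) ✓  (C2,S1,A4)→stocked(A4,S1) ✓  (C2,S2,A1)→stocked(A1,S2) ✓  (C2,S3,A3)→stocked(A3,S3) ✗  (C3,S1,A4)→stocked(A4,S1) ✓  (C3,S2,A1)→stocked(A1,S2) ✓  (C3,S2,A2)→stocked(A2,S2) ✓  (C3,S2,A3)→stocked(A3,S2) ✓  (C3,S2,A4)→stocked(A4,S2) ✗  (C4,S2,A3)→stocked(A3,S2) ✓  (C4,S3,A2)→stocked(A2,S3) ✓
Counterexamples (restrictor triples failing the scope): 2.

2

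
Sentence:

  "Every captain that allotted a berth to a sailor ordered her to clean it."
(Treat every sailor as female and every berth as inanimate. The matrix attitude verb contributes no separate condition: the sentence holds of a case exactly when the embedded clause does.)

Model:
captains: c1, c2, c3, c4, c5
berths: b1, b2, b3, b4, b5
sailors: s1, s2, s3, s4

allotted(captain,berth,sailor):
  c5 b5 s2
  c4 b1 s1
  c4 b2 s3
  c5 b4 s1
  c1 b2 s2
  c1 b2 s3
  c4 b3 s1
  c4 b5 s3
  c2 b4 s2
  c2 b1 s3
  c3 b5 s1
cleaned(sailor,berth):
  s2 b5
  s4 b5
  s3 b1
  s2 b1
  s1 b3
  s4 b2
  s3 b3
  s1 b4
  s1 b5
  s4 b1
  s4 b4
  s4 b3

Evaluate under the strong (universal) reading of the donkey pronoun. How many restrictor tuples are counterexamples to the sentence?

6

"her" takes "a sailor" as antecedent and "it" takes "a berth"; both are donkey pronouns co-varying with the restrictor.
Strong reading: for every (c,b,s) with allotted(c,b,s), cleaned(s,b).
Restrictor triples: (c1,b2,s2)→cleaned(s2,b2) ✗  (c1,b2,s3)→cleaned(s3,b2) ✗  (c2,b1,s3)→cleaned(s3,b1) ✓  (c2,b4,s2)→cleaned(s2,b4) ✗  (c3,b5,s1)→cleaned(s1,b5) ✓  (c4,b1,s1)→cleaned(s1,b1) ✗  (c4,b2,s3)→cleaned(s3,b2) ✗  (c4,b3,s1)→cleaned(s1,b3) ✓  (c4,b5,s3)→cleaned(s3,b5) ✗  (c5,b4,s1)→cleaned(s1,b4) ✓  (c5,b5,s2)→cleaned(s2,b5) ✓
Counterexamples (restrictor triples failing the scope): 6.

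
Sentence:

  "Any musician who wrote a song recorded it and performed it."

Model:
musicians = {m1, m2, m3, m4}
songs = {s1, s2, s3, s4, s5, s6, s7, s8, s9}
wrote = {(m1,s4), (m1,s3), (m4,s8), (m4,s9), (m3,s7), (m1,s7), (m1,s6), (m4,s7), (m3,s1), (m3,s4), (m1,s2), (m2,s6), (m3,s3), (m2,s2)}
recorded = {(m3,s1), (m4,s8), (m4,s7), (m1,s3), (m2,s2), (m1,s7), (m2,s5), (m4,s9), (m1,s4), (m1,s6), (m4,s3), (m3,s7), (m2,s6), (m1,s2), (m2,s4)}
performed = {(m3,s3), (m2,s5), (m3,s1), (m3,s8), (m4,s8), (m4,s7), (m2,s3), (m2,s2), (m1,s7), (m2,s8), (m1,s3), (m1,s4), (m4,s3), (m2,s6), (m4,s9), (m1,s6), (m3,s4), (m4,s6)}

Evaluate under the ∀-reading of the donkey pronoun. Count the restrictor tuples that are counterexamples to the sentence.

4

"it" takes "a song" as antecedent — a donkey pronoun bound across the clause boundary.
Strong reading: for every (m,s) with wrote(m,s), recorded(m,s) ∧ performed(m,s).
Restrictor pairs: (m1,s2) ✗  (m1,s3) ✓  (m1,s4) ✓  (m1,s6) ✓  (m1,s7) ✓  (m2,s2) ✓  (m2,s6) ✓  (m3,s1) ✓  (m3,s3) ✗  (m3,s4) ✗  (m3,s7) ✗  (m4,s7) ✓  (m4,s8) ✓  (m4,s9) ✓
Counterexamples (restrictor pairs failing the scope): 4.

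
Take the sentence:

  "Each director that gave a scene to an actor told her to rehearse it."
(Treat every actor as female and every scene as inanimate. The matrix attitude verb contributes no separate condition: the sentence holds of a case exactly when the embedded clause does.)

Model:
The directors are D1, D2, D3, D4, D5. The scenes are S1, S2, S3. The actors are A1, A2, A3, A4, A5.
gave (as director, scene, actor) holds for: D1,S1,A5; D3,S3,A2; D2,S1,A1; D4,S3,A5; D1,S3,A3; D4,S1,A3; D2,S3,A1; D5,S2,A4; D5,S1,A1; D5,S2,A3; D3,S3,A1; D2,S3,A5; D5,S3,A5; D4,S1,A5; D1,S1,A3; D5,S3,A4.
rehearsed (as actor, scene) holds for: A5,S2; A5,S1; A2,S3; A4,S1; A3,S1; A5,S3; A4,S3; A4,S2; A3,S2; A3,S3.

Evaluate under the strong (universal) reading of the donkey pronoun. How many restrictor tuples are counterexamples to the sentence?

4

"her" takes "an actor" as antecedent and "it" takes "a scene"; both are donkey pronouns co-varying with the restrictor.
Strong reading: for every (d,s,a) with gave(d,s,a), rehearsed(a,s).
Restrictor triples: (D1,S1,A3)→rehearsed(A3,S1) ✓  (D1,S1,A5)→rehearsed(A5,S1) ✓  (D1,S3,A3)→rehearsed(A3,S3) ✓  (D2,S1,A1)→rehearsed(A1,S1) ✗  (D2,S3,A1)→rehearsed(A1,S3) ✗  (D2,S3,A5)→rehearsed(A5,S3) ✓  (D3,S3,A1)→rehearsed(A1,S3) ✗  (D3,S3,A2)→rehearsed(A2,S3) ✓  (D4,S1,A3)→rehearsed(A3,S1) ✓  (D4,S1,A5)→rehearsed(A5,S1) ✓  (D4,S3,A5)→rehearsed(A5,S3) ✓  (D5,S1,A1)→rehearsed(A1,S1) ✗  (D5,S2,A3)→rehearsed(A3,S2) ✓  (D5,S2,A4)→rehearsed(A4,S2) ✓  (D5,S3,A4)→rehearsed(A4,S3) ✓  (D5,S3,A5)→rehearsed(A5,S3) ✓
Counterexamples (restrictor triples failing the scope): 4.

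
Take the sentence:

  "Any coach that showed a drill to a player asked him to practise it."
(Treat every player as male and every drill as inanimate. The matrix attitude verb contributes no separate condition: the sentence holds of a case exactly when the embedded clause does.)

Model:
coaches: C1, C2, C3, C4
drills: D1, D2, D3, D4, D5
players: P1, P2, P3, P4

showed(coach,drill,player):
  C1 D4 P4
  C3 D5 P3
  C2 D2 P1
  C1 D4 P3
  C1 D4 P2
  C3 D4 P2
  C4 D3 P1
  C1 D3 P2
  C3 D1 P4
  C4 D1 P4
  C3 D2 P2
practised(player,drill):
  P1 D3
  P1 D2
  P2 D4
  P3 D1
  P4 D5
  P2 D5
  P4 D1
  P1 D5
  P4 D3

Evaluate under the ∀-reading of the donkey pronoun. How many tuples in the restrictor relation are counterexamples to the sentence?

5

"him" takes "a player" as antecedent and "it" takes "a drill"; both are donkey pronouns co-varying with the restrictor.
Strong reading: for every (c,d,p) with showed(c,d,p), practised(p,d).
Restrictor triples: (C1,D3,P2)→practised(P2,D3) ✗  (C1,D4,P2)→practised(P2,D4) ✓  (C1,D4,P3)→practised(P3,D4) ✗  (C1,D4,P4)→practised(P4,D4) ✗  (C2,D2,P1)→practised(P1,D2) ✓  (C3,D1,P4)→practised(P4,D1) ✓  (C3,D2,P2)→practised(P2,D2) ✗  (C3,D4,P2)→practised(P2,D4) ✓  (C3,D5,P3)→practised(P3,D5) ✗  (C4,D1,P4)→practised(P4,D1) ✓  (C4,D3,P1)→practised(P1,D3) ✓
Counterexamples (restrictor triples failing the scope): 5.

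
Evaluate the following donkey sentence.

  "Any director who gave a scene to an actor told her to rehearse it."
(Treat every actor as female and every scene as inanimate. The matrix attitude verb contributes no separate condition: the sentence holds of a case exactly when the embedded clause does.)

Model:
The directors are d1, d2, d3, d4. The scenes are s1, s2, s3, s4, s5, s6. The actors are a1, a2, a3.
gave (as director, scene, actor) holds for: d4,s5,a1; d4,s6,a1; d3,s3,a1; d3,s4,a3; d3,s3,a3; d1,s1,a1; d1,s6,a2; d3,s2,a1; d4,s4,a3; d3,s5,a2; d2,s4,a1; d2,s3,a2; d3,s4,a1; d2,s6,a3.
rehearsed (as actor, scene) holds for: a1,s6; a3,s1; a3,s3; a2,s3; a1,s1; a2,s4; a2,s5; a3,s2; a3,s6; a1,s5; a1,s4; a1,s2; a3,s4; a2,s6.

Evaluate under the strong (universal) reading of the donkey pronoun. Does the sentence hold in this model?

"her" takes "an actor" as antecedent and "it" takes "a scene"; both are donkey pronouns co-varying with the restrictor.
Strong reading: for every (d,s,a) with gave(d,s,a), rehearsed(a,s).
Restrictor triples: (d1,s1,a1)→rehearsed(a1,s1) ✓  (d1,s6,a2)→rehearsed(a2,s6) ✓  (d2,s3,a2)→rehearsed(a2,s3) ✓  (d2,s4,a1)→rehearsed(a1,s4) ✓  (d2,s6,a3)→rehearsed(a3,s6) ✓  (d3,s2,a1)→rehearsed(a1,s2) ✓  (d3,s3,a1)→rehearsed(a1,s3) ✗  (d3,s3,a3)→rehearsed(a3,s3) ✓  (d3,s4,a1)→rehearsed(a1,s4) ✓  (d3,s4,a3)→rehearsed(a3,s4) ✓  (d3,s5,a2)→rehearsed(a2,s5) ✓  (d4,s4,a3)→rehearsed(a3,s4) ✓  (d4,s5,a1)→rehearsed(a1,s5) ✓  (d4,s6,a1)→rehearsed(a1,s6) ✓
Counterexample: (d3,s3,a1) — rehearsed(a1,s3) does not hold.

False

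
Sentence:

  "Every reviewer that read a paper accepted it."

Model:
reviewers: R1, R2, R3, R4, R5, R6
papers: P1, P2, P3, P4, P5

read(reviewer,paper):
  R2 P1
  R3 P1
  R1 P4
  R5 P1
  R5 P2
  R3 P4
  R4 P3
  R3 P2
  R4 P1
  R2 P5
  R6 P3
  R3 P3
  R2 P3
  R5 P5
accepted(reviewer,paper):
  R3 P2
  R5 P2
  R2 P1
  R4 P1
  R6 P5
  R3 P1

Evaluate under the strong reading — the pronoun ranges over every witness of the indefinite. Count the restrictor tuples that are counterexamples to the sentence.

9

"it" takes "a paper" as antecedent — a donkey pronoun bound across the clause boundary.
Strong reading: for every (r,p) with read(r,p), accepted(r,p).
Restrictor pairs: (R1,P4) ✗  (R2,P1) ✓  (R2,P3) ✗  (R2,P5) ✗  (R3,P1) ✓  (R3,P2) ✓  (R3,P3) ✗  (R3,P4) ✗  (R4,P1) ✓  (R4,P3) ✗  (R5,P1) ✗  (R5,P2) ✓  (R5,P5) ✗  (R6,P3) ✗
Counterexamples (restrictor pairs failing the scope): 9.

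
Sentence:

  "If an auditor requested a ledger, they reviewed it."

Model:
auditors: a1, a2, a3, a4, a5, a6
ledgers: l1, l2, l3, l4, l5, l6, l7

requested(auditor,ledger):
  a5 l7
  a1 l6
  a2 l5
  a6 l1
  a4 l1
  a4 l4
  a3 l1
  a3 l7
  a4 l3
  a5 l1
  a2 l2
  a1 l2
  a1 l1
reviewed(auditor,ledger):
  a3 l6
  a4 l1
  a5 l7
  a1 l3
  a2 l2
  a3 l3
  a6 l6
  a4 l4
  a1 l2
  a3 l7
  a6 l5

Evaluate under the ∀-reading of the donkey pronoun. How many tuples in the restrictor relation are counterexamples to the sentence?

7

"it" takes "a ledger" as antecedent — a donkey pronoun bound across the clause boundary.
Strong reading: for every (a,l) with requested(a,l), reviewed(a,l).
Restrictor pairs: (a1,l1) ✗  (a1,l2) ✓  (a1,l6) ✗  (a2,l2) ✓  (a2,l5) ✗  (a3,l1) ✗  (a3,l7) ✓  (a4,l1) ✓  (a4,l3) ✗  (a4,l4) ✓  (a5,l1) ✗  (a5,l7) ✓  (a6,l1) ✗
Counterexamples (restrictor pairs failing the scope): 7.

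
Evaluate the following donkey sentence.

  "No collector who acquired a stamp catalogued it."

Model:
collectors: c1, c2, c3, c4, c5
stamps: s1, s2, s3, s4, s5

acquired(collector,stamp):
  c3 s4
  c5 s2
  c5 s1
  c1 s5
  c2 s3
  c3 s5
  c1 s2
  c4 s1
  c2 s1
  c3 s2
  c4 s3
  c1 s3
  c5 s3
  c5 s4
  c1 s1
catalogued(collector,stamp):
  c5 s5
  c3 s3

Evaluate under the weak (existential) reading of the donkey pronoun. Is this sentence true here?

"it" takes "a stamp" as antecedent — a donkey pronoun bound across the clause boundary.
Truth condition: for no (c,s) with acquired(c,s) does catalogued(c,s) hold.
Restrictor pairs — does the scope hold? (c1,s1):fails  (c1,s2):fails  (c1,s3):fails  (c1,s5):fails  (c2,s1):fails  (c2,s3):fails  (c3,s2):fails  (c3,s4):fails  (c3,s5):fails  (c4,s1):fails  (c4,s3):fails  (c5,s1):fails  (c5,s2):fails  (c5,s3):fails  (c5,s4):fails
Scope holds for no restrictor pair, so the sentence is true.

True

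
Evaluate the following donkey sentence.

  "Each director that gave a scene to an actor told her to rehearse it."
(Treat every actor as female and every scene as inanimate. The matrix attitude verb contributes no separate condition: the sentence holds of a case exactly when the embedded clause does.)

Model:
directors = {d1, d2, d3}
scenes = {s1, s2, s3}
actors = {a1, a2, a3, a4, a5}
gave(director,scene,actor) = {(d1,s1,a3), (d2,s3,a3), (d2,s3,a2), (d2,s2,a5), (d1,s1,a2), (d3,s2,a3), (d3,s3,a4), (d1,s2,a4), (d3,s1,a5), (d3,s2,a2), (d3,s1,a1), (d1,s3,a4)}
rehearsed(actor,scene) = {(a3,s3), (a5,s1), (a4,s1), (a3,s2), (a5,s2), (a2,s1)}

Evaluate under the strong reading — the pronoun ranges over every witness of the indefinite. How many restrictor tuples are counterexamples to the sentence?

7

"her" takes "an actor" as antecedent and "it" takes "a scene"; both are donkey pronouns co-varying with the restrictor.
Strong reading: for every (d,s,a) with gave(d,s,a), rehearsed(a,s).
Restrictor triples: (d1,s1,a2)→rehearsed(a2,s1) ✓  (d1,s1,a3)→rehearsed(a3,s1) ✗  (d1,s2,a4)→rehearsed(a4,s2) ✗  (d1,s3,a4)→rehearsed(a4,s3) ✗  (d2,s2,a5)→rehearsed(a5,s2) ✓  (d2,s3,a2)→rehearsed(a2,s3) ✗  (d2,s3,a3)→rehearsed(a3,s3) ✓  (d3,s1,a1)→rehearsed(a1,s1) ✗  (d3,s1,a5)→rehearsed(a5,s1) ✓  (d3,s2,a2)→rehearsed(a2,s2) ✗  (d3,s2,a3)→rehearsed(a3,s2) ✓  (d3,s3,a4)→rehearsed(a4,s3) ✗
Counterexamples (restrictor triples failing the scope): 7.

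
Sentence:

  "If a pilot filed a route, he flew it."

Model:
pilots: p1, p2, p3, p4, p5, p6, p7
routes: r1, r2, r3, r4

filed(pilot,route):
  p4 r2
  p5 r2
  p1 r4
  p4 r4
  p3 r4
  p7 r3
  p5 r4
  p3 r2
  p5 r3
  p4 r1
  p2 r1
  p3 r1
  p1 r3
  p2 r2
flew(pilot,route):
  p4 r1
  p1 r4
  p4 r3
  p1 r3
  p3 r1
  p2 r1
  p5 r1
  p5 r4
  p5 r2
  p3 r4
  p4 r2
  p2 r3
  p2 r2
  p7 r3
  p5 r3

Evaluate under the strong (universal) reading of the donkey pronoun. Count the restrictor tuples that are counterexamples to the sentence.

2

"it" takes "a route" as antecedent — a donkey pronoun bound across the clause boundary.
Strong reading: for every (p,r) with filed(p,r), flew(p,r).
Restrictor pairs: (p1,r3) ✓  (p1,r4) ✓  (p2,r1) ✓  (p2,r2) ✓  (p3,r1) ✓  (p3,r2) ✗  (p3,r4) ✓  (p4,r1) ✓  (p4,r2) ✓  (p4,r4) ✗  (p5,r2) ✓  (p5,r3) ✓  (p5,r4) ✓  (p7,r3) ✓
Counterexamples (restrictor pairs failing the scope): 2.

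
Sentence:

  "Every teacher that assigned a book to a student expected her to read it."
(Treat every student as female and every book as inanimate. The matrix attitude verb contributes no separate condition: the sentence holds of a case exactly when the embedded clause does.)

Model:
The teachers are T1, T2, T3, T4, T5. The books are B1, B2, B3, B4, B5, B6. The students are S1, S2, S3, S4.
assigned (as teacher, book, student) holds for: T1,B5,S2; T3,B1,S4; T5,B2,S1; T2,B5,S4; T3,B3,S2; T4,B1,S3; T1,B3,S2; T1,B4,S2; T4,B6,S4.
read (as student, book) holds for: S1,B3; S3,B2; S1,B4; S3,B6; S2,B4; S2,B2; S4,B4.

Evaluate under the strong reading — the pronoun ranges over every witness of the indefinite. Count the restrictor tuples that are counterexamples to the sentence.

8

"her" takes "a student" as antecedent and "it" takes "a book"; both are donkey pronouns co-varying with the restrictor.
Strong reading: for every (t,b,s) with assigned(t,b,s), read(s,b).
Restrictor triples: (T1,B3,S2)→read(S2,B3) ✗  (T1,B4,S2)→read(S2,B4) ✓  (T1,B5,S2)→read(S2,B5) ✗  (T2,B5,S4)→read(S4,B5) ✗  (T3,B1,S4)→read(S4,B1) ✗  (T3,B3,S2)→read(S2,B3) ✗  (T4,B1,S3)→read(S3,B1) ✗  (T4,B6,S4)→read(S4,B6) ✗  (T5,B2,S1)→read(S1,B2) ✗
Counterexamples (restrictor triples failing the scope): 8.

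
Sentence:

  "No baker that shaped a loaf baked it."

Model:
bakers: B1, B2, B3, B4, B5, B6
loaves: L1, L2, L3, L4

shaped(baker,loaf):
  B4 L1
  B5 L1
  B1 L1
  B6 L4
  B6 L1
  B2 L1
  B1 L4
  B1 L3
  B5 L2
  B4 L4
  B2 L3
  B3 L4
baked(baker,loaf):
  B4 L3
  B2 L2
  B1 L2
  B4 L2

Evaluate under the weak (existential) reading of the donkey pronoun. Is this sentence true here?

"it" takes "a loaf" as antecedent — a donkey pronoun bound across the clause boundary.
Truth condition: for no (b,l) with shaped(b,l) does baked(b,l) hold.
Restrictor pairs — does the scope hold? (B1,L1):fails  (B1,L3):fails  (B1,L4):fails  (B2,L1):fails  (B2,L3):fails  (B3,L4):fails  (B4,L1):fails  (B4,L4):fails  (B5,L1):fails  (B5,L2):fails  (B6,L1):fails  (B6,L4):fails
Scope holds for no restrictor pair, so the sentence is true.

True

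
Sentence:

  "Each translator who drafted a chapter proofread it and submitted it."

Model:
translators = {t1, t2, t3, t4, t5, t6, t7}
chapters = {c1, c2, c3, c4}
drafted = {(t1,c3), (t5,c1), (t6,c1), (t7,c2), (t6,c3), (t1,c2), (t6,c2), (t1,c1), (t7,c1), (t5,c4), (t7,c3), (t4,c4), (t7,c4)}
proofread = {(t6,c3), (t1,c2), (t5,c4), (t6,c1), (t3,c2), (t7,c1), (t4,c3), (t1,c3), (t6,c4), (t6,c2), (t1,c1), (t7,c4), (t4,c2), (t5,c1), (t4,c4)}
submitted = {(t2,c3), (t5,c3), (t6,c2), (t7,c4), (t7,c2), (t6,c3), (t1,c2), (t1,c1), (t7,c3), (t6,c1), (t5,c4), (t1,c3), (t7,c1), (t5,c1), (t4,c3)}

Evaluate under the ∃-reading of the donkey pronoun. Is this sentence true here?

"it" takes "a chapter" as antecedent — a donkey pronoun bound across the clause boundary.
Weak reading: every translator t with some drafted-chapter has at least one drafted-chapter c such that proofread(t,c) ∧ submitted(t,c).
Per translator: t1:✓  t4:✗  t5:✓  t6:✓  t7:✓
t4 has no witness among its drafted-chapters.

False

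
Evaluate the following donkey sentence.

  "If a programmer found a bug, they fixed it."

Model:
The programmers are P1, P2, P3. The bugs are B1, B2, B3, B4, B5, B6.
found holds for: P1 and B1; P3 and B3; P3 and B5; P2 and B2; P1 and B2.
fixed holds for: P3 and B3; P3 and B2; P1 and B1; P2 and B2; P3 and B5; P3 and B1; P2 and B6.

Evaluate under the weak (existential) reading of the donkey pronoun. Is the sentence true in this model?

True

"it" takes "a bug" as antecedent — a donkey pronoun bound across the clause boundary.
Weak reading: every programmer p with some found-bug has at least one found-bug b such that fixed(p,b).
Per programmer: P1:✓  P2:✓  P3:✓
Every programmer in the restrictor has a witness.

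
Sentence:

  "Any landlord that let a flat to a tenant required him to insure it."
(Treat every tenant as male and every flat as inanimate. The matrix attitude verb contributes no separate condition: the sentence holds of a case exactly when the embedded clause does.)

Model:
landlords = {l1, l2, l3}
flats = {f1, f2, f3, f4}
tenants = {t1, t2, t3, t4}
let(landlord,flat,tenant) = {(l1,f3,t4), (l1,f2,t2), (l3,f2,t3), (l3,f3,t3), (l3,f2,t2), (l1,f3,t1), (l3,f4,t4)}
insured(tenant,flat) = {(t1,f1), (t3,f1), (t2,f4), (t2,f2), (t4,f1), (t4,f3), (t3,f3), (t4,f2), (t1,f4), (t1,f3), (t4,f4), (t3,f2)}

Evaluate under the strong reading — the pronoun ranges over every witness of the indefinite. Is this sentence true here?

"him" takes "a tenant" as antecedent and "it" takes "a flat"; both are donkey pronouns co-varying with the restrictor.
Strong reading: for every (l,f,t) with let(l,f,t), insured(t,f).
Restrictor triples: (l1,f2,t2)→insured(t2,f2) ✓  (l1,f3,t1)→insured(t1,f3) ✓  (l1,f3,t4)→insured(t4,f3) ✓  (l3,f2,t2)→insured(t2,f2) ✓  (l3,f2,t3)→insured(t3,f2) ✓  (l3,f3,t3)→insured(t3,f3) ✓  (l3,f4,t4)→insured(t4,f4) ✓
Every restrictor triple satisfies the scope.

True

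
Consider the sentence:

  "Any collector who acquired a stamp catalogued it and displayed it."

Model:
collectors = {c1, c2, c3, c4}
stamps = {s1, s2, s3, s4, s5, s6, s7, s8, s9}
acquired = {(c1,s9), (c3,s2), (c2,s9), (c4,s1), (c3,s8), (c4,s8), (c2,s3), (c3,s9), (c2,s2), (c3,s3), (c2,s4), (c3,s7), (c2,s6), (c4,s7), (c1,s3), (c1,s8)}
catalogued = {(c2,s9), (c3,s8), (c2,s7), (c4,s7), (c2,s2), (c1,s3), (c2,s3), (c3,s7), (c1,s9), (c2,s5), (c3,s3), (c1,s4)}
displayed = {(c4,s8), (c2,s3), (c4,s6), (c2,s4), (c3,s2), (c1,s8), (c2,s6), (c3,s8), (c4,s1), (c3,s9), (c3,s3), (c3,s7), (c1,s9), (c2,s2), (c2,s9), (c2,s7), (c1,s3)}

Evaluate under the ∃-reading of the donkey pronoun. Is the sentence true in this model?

False

"it" takes "a stamp" as antecedent — a donkey pronoun bound across the clause boundary.
Weak reading: every collector c with some acquired-stamp has at least one acquired-stamp s such that catalogued(c,s) ∧ displayed(c,s).
Per collector: c1:✓  c2:✓  c3:✓  c4:✗
c4 has no witness among its acquired-stamps.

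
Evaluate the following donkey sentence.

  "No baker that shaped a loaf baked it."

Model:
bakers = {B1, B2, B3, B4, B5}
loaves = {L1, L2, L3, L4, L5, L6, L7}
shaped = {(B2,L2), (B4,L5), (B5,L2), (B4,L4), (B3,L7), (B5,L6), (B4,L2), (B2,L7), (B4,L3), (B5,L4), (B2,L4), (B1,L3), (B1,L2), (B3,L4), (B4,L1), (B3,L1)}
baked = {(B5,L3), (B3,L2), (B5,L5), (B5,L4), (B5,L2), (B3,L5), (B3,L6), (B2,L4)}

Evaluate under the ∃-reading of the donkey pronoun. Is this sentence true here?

"it" takes "a loaf" as antecedent — a donkey pronoun bound across the clause boundary.
Truth condition: for no (b,l) with shaped(b,l) does baked(b,l) hold.
Restrictor pairs — does the scope hold? (B1,L2):fails  (B1,L3):fails  (B2,L2):fails  (B2,L4):holds  (B2,L7):fails  (B3,L1):fails  (B3,L4):fails  (B3,L7):fails  (B4,L1):fails  (B4,L2):fails  (B4,L3):fails  (B4,L4):fails  (B4,L5):fails  (B5,L2):holds  (B5,L4):holds  (B5,L6):fails
Scope holds for 3 pair(s), so the sentence is false.

False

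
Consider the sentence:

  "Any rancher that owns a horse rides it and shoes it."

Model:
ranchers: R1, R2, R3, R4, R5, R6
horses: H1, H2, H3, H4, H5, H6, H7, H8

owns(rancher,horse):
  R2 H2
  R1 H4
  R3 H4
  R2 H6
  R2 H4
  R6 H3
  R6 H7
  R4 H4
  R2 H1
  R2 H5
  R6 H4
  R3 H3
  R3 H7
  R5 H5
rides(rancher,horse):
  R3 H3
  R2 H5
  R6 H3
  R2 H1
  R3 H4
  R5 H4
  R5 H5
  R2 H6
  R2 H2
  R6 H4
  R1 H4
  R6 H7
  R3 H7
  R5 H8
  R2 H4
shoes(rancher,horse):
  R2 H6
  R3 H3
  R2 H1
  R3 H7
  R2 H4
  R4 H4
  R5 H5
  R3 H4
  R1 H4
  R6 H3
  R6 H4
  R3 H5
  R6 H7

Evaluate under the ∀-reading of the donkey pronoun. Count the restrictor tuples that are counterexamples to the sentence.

"it" takes "a horse" as antecedent — a donkey pronoun bound across the clause boundary.
Strong reading: for every (r,h) with owns(r,h), rides(r,h) ∧ shoes(r,h).
Restrictor pairs: (R1,H4) ✓  (R2,H1) ✓  (R2,H2) ✗  (R2,H4) ✓  (R2,H5) ✗  (R2,H6) ✓  (R3,H3) ✓  (R3,H4) ✓  (R3,H7) ✓  (R4,H4) ✗  (R5,H5) ✓  (R6,H3) ✓  (R6,H4) ✓  (R6,H7) ✓
Counterexamples (restrictor pairs failing the scope): 3.

3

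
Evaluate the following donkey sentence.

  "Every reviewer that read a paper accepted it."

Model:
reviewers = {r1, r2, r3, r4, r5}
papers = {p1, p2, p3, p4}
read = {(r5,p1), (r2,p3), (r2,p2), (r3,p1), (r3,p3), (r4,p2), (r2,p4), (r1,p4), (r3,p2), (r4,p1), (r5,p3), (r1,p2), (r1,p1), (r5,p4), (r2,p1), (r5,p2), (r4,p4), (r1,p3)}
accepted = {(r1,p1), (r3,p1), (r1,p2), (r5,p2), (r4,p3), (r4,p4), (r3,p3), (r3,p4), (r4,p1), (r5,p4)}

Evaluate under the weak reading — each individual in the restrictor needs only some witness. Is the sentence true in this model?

False

"it" takes "a paper" as antecedent — a donkey pronoun bound across the clause boundary.
Weak reading: every reviewer r with some read-paper has at least one read-paper p such that accepted(r,p).
Per reviewer: r1:✓  r2:✗  r3:✓  r4:✓  r5:✓
r2 has no witness among its read-papers.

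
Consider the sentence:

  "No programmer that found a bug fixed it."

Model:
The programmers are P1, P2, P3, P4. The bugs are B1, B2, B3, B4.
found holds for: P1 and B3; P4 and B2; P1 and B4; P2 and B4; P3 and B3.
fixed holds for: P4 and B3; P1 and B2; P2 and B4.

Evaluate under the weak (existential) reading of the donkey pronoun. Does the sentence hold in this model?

"it" takes "a bug" as antecedent — a donkey pronoun bound across the clause boundary.
Truth condition: for no (p,b) with found(p,b) does fixed(p,b) hold.
Restrictor pairs — does the scope hold? (P1,B3):fails  (P1,B4):fails  (P2,B4):holds  (P3,B3):fails  (P4,B2):fails
Scope holds for 1 pair(s), so the sentence is false.

False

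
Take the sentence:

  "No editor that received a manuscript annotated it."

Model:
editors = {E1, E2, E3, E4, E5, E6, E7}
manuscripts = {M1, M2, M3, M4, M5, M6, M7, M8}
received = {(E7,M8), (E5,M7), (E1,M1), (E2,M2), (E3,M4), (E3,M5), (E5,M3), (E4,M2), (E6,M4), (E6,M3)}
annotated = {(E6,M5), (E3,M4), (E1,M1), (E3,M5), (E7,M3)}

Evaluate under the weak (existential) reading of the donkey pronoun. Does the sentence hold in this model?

"it" takes "a manuscript" as antecedent — a donkey pronoun bound across the clause boundary.
Truth condition: for no (e,m) with received(e,m) does annotated(e,m) hold.
Restrictor pairs — does the scope hold? (E1,M1):holds  (E2,M2):fails  (E3,M4):holds  (E3,M5):holds  (E4,M2):fails  (E5,M3):fails  (E5,M7):fails  (E6,M3):fails  (E6,M4):fails  (E7,M8):fails
Scope holds for 3 pair(s), so the sentence is false.

False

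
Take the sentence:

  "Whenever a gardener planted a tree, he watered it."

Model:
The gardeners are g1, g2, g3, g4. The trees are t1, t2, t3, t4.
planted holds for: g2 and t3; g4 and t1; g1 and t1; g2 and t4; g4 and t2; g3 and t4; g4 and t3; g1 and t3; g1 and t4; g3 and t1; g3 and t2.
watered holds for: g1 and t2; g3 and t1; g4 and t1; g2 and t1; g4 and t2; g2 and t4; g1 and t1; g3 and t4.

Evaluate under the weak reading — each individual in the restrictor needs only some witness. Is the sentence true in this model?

True

"it" takes "a tree" as antecedent — a donkey pronoun bound across the clause boundary.
Weak reading: every gardener g with some planted-tree has at least one planted-tree t such that watered(g,t).
Per gardener: g1:✓  g2:✓  g3:✓  g4:✓
Every gardener in the restrictor has a witness.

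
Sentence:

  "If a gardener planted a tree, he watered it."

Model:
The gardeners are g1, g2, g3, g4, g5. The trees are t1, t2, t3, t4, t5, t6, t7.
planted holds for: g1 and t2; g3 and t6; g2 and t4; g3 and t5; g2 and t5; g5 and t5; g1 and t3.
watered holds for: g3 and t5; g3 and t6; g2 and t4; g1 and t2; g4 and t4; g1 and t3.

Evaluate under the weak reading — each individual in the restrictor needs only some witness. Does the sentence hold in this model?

False

"it" takes "a tree" as antecedent — a donkey pronoun bound across the clause boundary.
Weak reading: every gardener g with some planted-tree has at least one planted-tree t such that watered(g,t).
Per gardener: g1:✓  g2:✓  g3:✓  g5:✗
g5 has no witness among its planted-trees.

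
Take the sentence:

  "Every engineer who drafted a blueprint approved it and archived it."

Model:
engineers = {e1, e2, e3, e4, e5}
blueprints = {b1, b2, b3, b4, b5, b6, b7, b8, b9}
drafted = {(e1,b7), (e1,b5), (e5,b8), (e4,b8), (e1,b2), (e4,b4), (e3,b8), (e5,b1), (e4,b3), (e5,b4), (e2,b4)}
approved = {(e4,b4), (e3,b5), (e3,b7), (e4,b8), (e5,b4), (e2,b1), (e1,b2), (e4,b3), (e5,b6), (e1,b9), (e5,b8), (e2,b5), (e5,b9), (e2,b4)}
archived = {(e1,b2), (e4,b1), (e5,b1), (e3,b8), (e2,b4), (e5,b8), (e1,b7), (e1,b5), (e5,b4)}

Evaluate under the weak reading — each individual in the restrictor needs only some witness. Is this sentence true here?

"it" takes "a blueprint" as antecedent — a donkey pronoun bound across the clause boundary.
Weak reading: every engineer e with some drafted-blueprint has at least one drafted-blueprint b such that approved(e,b) ∧ archived(e,b).
Per engineer: e1:✓  e2:✓  e3:✗  e4:✗  e5:✓
e3 has no witness among its drafted-blueprints.

False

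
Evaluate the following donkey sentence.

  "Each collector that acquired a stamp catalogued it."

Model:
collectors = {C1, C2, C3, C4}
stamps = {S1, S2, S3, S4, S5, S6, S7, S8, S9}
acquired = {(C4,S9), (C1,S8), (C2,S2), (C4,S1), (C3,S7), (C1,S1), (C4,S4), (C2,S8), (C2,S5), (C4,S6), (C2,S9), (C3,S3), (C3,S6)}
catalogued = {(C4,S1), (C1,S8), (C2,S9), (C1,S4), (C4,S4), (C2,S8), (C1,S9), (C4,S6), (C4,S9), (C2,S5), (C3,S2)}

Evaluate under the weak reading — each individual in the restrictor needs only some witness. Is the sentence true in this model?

False

"it" takes "a stamp" as antecedent — a donkey pronoun bound across the clause boundary.
Weak reading: every collector c with some acquired-stamp has at least one acquired-stamp s such that catalogued(c,s).
Per collector: C1:✓  C2:✓  C3:✗  C4:✓
C3 has no witness among its acquired-stamps.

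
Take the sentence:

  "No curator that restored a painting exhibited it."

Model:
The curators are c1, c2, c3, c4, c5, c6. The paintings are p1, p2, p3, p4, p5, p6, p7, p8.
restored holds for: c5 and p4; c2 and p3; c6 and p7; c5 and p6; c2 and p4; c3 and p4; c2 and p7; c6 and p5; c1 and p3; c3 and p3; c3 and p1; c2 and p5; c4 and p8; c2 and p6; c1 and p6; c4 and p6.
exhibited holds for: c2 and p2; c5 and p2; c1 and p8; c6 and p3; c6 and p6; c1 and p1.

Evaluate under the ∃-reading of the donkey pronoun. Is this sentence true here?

True

"it" takes "a painting" as antecedent — a donkey pronoun bound across the clause boundary.
Truth condition: for no (c,p) with restored(c,p) does exhibited(c,p) hold.
Restrictor pairs — does the scope hold? (c1,p3):fails  (c1,p6):fails  (c2,p3):fails  (c2,p4):fails  (c2,p5):fails  (c2,p6):fails  (c2,p7):fails  (c3,p1):fails  (c3,p3):fails  (c3,p4):fails  (c4,p6):fails  (c4,p8):fails  (c5,p4):fails  (c5,p6):fails  (c6,p5):fails  (c6,p7):fails
Scope holds for no restrictor pair, so the sentence is true.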